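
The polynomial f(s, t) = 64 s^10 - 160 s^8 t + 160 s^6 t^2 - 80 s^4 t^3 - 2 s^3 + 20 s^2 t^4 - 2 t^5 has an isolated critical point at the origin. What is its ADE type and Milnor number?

Type E_{8}, Milnor number mu = 8.

The Hessian of f at 0 is [[0, 0], [0, 0]] with rank 0, so corank 2. A Groebner basis of the Jacobian ideal J(f) in C{s,t} is {t^4, s^2}; counting standard monomials gives mu = 8. Corank 2; j^3 = -2*s^3 is a perfect cube, so E-series; the 5-jet and mu = 8 give E_8.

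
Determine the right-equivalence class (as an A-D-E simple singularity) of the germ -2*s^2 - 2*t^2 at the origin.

A_{1}

The Hessian of f at 0 has rank 2. Corank 0: nondegenerate Morse point, so A_1.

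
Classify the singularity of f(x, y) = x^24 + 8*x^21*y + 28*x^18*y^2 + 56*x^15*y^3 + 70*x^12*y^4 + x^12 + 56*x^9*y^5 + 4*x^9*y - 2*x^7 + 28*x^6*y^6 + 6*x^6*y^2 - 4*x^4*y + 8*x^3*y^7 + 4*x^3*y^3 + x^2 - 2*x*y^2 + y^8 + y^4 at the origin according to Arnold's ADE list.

The Hessian of f at 0 is [[2, 0], [0, 0]] with rank 1, so corank 1. A Groebner basis of the Jacobian ideal J(f) in C{x,y} is {x^4, x^3*y, -x + y^2}; counting standard monomials gives mu = 7. Corank 1: A-series; mu = 7 gives A_7.

A_{7}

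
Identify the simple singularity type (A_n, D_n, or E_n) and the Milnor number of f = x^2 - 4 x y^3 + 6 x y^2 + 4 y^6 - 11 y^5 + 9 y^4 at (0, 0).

Type A_{4}, Milnor number mu = 4.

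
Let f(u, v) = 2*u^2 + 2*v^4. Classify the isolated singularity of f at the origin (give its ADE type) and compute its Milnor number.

The Hessian of f at 0 has rank 1. Corank 1: A-series; mu = 3 gives A_3.

Type A_{3}, Milnor number mu = 3.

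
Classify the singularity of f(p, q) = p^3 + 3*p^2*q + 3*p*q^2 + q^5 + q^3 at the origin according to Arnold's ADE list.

The Hessian of f at 0 has rank 0. Corank 2; j^3 = (p + q)^3 is a perfect cube, so E-series; the 5-jet and mu = 8 give E_8.

E_{8}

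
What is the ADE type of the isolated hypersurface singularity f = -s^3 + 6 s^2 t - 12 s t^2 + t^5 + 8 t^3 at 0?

E8

The Hessian of f at 0 has rank 0. Corank 2; j^3 = -(s - 2*t)^3 is a perfect cube, so E-series; the 5-jet and mu = 8 give E_8.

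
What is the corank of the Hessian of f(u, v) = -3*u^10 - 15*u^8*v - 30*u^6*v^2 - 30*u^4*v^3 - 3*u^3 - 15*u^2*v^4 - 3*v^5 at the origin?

2

The Hessian at 0 is [[0, 0], [0, 0]] of rank 0; hence corank 2.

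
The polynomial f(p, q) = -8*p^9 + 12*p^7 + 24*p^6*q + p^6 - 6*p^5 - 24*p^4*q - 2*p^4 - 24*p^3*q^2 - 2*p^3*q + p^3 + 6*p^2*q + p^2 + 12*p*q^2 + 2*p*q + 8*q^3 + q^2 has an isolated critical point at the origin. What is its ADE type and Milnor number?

Type A2, Milnor number mu = 2.

The Hessian of f at 0 has rank 1. Corank 1: A-series; mu = 2 gives A_2.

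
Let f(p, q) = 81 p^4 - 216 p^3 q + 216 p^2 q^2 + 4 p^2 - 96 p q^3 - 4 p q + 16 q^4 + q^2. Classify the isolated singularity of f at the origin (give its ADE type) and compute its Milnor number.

The Hessian of f at 0 is [[8, -4], [-4, 2]] with rank 1, so corank 1. A Groebner basis of the Jacobian ideal J(f) in C{p,q} is {q^3, p - q/2}; counting standard monomials gives mu = 3. Corank 1: A-series; mu = 3 gives A_3.

Type A_3, Milnor number mu = 3.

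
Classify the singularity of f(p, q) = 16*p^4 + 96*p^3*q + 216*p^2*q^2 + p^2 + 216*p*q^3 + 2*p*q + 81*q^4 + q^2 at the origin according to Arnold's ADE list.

The Hessian of f at 0 is [[2, 2], [2, 2]] with rank 1, so corank 1. A Groebner basis of the Jacobian ideal J(f) in C{p,q} is {q^3, p + q}; counting standard monomials gives mu = 3. Corank 1: A-series; mu = 3 gives A_3.

A_3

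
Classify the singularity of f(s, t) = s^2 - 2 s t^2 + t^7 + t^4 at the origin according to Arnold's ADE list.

A6

The Hessian of f at 0 is [[2, 0], [0, 0]] with rank 1, so corank 1. A Groebner basis of the Jacobian ideal J(f) in C{s,t} is {s^3, -s + t^2}; counting standard monomials gives mu = 6. Corank 1: A-series; mu = 6 gives A_6.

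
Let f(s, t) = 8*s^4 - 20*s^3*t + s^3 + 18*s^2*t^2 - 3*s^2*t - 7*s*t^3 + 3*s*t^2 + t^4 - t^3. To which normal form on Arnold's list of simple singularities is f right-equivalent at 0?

The Hessian of f at 0 has rank 0. Corank 2; j^3 = (s - t)^3 is a perfect cube, so E-series; the 4-jet and mu = 7 give E_7.

E7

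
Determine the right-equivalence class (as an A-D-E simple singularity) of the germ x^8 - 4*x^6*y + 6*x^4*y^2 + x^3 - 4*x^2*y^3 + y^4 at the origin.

The Hessian of f at 0 has rank 0. Corank 2; j^3 = x^3 is a perfect cube, so E-series; the 4-jet and mu = 6 give E_6.

E_6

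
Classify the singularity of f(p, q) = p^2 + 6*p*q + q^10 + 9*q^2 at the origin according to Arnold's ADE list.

A9

The Hessian of f at 0 has rank 1. Corank 1: A-series; mu = 9 gives A_9.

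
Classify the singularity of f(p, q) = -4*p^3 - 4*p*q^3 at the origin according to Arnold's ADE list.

The Hessian of f at 0 has rank 0. Corank 2; j^3 = -4*p^3 is a perfect cube, so E-series; the 4-jet and mu = 7 give E_7.

E_{7}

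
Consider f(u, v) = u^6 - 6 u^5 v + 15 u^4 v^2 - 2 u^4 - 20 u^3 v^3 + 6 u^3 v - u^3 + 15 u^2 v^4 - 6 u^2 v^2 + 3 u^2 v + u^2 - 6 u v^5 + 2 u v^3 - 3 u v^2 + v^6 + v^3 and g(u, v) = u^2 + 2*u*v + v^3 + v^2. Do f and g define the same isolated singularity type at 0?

Yes.

The Hessian of f at 0 is [[2, 0], [0, 0]] with rank 1, so corank 1. A Groebner basis of the Jacobian ideal J(f) in C{u,v} is {v^2, u}; counting standard monomials gives mu = 2. Corank 1: A-series; mu = 2 gives A_2. The Hessian of g at 0 is [[2, 2], [2, 2]] with rank 1, so corank 1. A Groebner basis of the Jacobian ideal J(g) in C{u,v} is {v^2, u + v}; counting standard monomials gives mu = 2. Corank 1: A-series; mu = 2 gives A_2. Both have type A_2, hence right-equivalent.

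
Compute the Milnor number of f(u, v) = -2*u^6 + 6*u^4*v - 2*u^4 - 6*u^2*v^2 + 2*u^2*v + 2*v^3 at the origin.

4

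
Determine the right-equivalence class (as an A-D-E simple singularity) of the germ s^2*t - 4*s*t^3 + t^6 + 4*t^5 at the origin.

D_{7}

The Hessian of f at 0 has rank 0. Corank 2; j^3 = s^2*t has shape L^2 M (L != M), so D-series; mu = 7 gives D_7.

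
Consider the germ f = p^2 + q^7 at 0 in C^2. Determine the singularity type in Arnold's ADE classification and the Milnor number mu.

The Hessian of f at 0 has rank 1. Corank 1: A-series; mu = 6 gives A_6.

Type A_{6}, Milnor number mu = 6.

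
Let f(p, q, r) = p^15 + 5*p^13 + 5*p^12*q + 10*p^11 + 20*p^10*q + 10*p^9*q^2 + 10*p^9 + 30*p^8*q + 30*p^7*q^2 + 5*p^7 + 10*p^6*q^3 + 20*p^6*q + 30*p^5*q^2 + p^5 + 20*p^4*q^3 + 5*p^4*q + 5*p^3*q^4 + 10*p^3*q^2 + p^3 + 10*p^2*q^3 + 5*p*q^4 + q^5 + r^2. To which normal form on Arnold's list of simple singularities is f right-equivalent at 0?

The Hessian of f at 0 is [[0, 0, 0], [0, 0, 0], [0, 0, 2]] with rank 1, so corank 2. A Groebner basis of the Jacobian ideal J(f) in C{p,q,r} is {q^5, p*q^3 + q^4/4, p^2, r}; counting standard monomials gives mu = 8. Corank 2; j^3 = p^3 is a perfect cube, so E-series; the 5-jet and mu = 8 give E_8.

E_{8}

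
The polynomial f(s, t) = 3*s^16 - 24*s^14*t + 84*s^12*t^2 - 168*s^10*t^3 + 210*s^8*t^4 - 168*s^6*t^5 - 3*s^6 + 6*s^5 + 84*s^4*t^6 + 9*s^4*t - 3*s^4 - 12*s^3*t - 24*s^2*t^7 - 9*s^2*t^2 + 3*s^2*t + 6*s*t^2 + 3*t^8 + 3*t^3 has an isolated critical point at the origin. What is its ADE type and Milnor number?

The Hessian of f at 0 is [[0, 0], [0, 0]] with rank 0, so corank 2. A Groebner basis of the Jacobian ideal J(f) in C{s,t} is {s^4 - s^3 - s*t - t^2, 9*s^3/8 - s^2/8 + s*t^3 + 6*s*t^2 + 31*s*t/8 + 3*t^3 + 4*t^2, -7*s^3/2 + s^2/2 - 14*s*t^2 - 21*s*t/2 + t^4 - 6*t^3 - 11*t^2, s^2*t - s*t - t^2}; counting standard monomials gives mu = 9. Corank 2; j^3 = 3*t*(s + t)^2 has shape L^2 M (L != M), so D-series; mu = 9 gives D_9.

Type D9, Milnor number mu = 9.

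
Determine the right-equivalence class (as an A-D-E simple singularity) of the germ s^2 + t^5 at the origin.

A_4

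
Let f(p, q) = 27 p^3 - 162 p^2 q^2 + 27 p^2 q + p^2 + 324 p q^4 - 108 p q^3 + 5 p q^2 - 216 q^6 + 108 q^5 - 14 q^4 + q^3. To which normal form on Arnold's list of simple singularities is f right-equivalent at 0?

A2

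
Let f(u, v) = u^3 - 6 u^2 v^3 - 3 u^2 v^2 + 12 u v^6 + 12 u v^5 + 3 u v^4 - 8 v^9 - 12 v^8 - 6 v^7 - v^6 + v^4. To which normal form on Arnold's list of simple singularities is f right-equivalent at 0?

E_{6}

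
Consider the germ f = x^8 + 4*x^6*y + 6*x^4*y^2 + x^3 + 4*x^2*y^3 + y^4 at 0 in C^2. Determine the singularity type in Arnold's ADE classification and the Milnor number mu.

Type E6, Milnor number mu = 6.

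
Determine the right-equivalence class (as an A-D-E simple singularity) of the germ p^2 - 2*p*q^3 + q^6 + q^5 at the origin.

A_4

The Hessian of f at 0 has rank 1. Corank 1: A-series; mu = 4 gives A_4.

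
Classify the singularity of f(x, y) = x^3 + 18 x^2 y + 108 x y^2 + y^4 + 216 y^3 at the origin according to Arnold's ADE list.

E_6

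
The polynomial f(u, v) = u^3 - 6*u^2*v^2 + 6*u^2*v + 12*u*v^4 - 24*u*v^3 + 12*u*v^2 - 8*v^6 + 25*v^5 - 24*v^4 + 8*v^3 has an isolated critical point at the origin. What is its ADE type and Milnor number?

Type E_{8}, Milnor number mu = 8.

The Hessian of f at 0 has rank 0. Corank 2; j^3 = (u + 2*v)^3 is a perfect cube, so E-series; the 5-jet and mu = 8 give E_8.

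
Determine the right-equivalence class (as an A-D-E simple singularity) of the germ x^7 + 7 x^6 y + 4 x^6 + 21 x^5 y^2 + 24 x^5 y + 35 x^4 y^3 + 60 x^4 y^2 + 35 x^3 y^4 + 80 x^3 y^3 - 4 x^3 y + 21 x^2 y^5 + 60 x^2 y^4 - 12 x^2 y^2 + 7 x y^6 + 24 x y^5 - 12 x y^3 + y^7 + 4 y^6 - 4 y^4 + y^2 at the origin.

A_6

The Hessian of f at 0 has rank 1. Corank 1: A-series; mu = 6 gives A_6.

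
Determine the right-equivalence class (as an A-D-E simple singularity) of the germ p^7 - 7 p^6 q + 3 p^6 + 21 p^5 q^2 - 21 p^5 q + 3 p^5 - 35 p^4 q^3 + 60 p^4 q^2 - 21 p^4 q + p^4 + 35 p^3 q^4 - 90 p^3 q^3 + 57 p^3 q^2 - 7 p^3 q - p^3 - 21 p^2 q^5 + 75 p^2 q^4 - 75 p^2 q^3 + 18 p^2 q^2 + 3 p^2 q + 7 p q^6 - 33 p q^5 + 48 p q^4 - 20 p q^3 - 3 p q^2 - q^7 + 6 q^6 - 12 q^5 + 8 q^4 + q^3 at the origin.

The Hessian of f at 0 is [[0, 0], [0, 0]] with rank 0, so corank 2. A Groebner basis of the Jacobian ideal J(f) in C{p,q} is {3*p^2 - 6*p*q + q^4 + q^3 + 3*q^2, p^3 - 9*p^2 + 18*p*q - 4*q^3 - 9*q^2, p^2*q - 5*p^2 + 10*p*q - 8*q^3/3 - 5*q^2, -2*p^2 + p*q^2 + 4*p*q - 5*q^3/3 - 2*q^2}; counting standard monomials gives mu = 7. Corank 2; j^3 = -(p - q)^3 is a perfect cube, so E-series; the 4-jet and mu = 7 give E_7.

E_{7}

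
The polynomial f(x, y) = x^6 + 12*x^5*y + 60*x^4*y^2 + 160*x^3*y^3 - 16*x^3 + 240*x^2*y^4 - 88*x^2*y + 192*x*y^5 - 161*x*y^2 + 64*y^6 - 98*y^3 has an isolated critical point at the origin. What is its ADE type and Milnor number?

Type D_7, Milnor number mu = 7.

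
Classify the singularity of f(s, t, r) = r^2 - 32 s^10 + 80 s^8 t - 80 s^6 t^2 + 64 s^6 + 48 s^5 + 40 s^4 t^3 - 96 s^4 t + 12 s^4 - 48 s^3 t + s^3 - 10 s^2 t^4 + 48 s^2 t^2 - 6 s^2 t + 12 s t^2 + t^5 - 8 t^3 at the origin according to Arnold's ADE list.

E_8

The Hessian of f at 0 is [[0, 0, 0], [0, 0, 0], [0, 0, 2]] with rank 1, so corank 2. A Groebner basis of the Jacobian ideal J(f) in C{s,t,r} is {-s^2/512 + s*t^3 - s*t^2/16 + s*t/128 + t^3/8 - t^2/128, t^4, s^3 + 3*s^2/8 - 3*s*t/2 - 8*t^3 + 3*t^2/2, s^2*t + s^2/16 - 2*s*t^2 - s*t/4 + t^2/4, r}; counting standard monomials gives mu = 8. Corank 2; j^3 = (s - 2*t)^3 is a perfect cube, so E-series; the 5-jet and mu = 8 give E_8.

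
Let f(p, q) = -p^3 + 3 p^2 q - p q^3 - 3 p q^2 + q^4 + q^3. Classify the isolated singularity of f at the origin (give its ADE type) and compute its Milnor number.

Type E_{7}, Milnor number mu = 7.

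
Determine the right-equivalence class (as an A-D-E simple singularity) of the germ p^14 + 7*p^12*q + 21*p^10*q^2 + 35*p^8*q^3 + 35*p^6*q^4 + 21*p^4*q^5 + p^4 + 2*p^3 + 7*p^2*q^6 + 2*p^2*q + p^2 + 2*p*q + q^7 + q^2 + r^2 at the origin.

A_6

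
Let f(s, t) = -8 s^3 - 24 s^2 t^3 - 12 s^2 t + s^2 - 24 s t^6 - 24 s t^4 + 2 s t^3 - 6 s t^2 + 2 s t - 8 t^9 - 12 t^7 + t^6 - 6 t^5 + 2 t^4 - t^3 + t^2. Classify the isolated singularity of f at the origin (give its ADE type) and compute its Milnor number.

The Hessian of f at 0 is [[2, 2], [2, 2]] with rank 1, so corank 1. A Groebner basis of the Jacobian ideal J(f) in C{s,t} is {t^2, s + t}; counting standard monomials gives mu = 2. Corank 1: A-series; mu = 2 gives A_2.

Type A_{2}, Milnor number mu = 2.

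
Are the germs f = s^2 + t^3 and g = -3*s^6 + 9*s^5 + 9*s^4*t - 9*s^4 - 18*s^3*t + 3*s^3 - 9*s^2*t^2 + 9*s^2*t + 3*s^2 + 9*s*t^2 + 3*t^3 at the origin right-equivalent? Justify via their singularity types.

Yes.

The Hessian of f at 0 is [[2, 0], [0, 0]] with rank 1, so corank 1. A Groebner basis of the Jacobian ideal J(f) in C{s,t} is {t^2, s}; counting standard monomials gives mu = 2. Corank 1: A-series; mu = 2 gives A_2. The Hessian of g at 0 is [[6, 0], [0, 0]] with rank 1, so corank 1. A Groebner basis of the Jacobian ideal J(g) in C{s,t} is {t^2, s}; counting standard monomials gives mu = 2. Corank 1: A-series; mu = 2 gives A_2. Both have type A_2, hence right-equivalent.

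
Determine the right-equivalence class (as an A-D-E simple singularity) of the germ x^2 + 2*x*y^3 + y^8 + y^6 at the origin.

A_{7}

The Hessian of f at 0 is [[2, 0], [0, 0]] with rank 1, so corank 1. A Groebner basis of the Jacobian ideal J(f) in C{x,y} is {x^3, x^2*y, x + y^3}; counting standard monomials gives mu = 7. Corank 1: A-series; mu = 7 gives A_7.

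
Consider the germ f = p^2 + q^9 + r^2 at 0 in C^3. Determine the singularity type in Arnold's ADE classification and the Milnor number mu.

Type A_{8}, Milnor number mu = 8.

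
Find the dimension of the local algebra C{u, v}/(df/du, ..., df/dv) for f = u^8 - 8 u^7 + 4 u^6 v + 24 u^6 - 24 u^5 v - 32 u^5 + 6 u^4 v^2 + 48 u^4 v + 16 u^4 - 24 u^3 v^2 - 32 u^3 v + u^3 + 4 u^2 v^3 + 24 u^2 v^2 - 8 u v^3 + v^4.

6

The Hessian of f at 0 is [[0, 0], [0, 0]] with rank 0, so corank 2. A Groebner basis of the Jacobian ideal J(f) in C{u,v} is {v^4, u*v^2 - v^3/6, u^2}; counting standard monomials gives mu = 6. Corank 2; j^3 = u^3 is a perfect cube, so E-series; the 4-jet and mu = 6 give E_6.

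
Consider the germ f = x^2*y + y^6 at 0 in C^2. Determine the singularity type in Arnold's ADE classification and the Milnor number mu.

The Hessian of f at 0 has rank 0. Corank 2; j^3 = x^2*y has shape L^2 M (L != M), so D-series; mu = 7 gives D_7.

Type D_7, Milnor number mu = 7.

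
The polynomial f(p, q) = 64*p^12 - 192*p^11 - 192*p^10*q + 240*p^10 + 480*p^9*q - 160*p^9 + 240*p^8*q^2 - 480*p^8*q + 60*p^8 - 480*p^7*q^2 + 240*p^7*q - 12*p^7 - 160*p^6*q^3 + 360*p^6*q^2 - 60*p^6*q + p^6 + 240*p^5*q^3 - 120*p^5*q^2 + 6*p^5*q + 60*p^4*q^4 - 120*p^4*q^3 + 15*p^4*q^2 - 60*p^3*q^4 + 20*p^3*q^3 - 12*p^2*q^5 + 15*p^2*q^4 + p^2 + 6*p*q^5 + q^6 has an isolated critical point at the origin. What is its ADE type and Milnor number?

Type A5, Milnor number mu = 5.

The Hessian of f at 0 has rank 1. Corank 1: A-series; mu = 5 gives A_5.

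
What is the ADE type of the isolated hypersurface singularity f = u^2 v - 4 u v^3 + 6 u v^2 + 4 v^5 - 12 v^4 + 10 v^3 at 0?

D4

The Hessian of f at 0 is [[0, 0], [0, 0]] with rank 0, so corank 2. A Groebner basis of the Jacobian ideal J(f) in C{u,v} is {v^3, u^2 - 6*v^2, u*v + 3*v^2}; counting standard monomials gives mu = 4. Corank 2; j^3 = v*(u^2 + 6*u*v + 10*v^2) splits into three distinct lines over C (the quadratic factor has nonzero discriminant), so D_4.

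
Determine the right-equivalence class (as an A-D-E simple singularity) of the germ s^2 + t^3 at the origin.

A_2

The Hessian of f at 0 is [[2, 0], [0, 0]] with rank 1, so corank 1. A Groebner basis of the Jacobian ideal J(f) in C{s,t} is {t^2, s}; counting standard monomials gives mu = 2. Corank 1: A-series; mu = 2 gives A_2.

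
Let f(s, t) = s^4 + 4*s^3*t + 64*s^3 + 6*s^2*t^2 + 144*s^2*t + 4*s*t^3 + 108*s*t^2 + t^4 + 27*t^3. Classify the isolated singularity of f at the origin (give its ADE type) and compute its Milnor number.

Type E_{6}, Milnor number mu = 6.

The Hessian of f at 0 has rank 0. Corank 2; j^3 = (4*s + 3*t)^3 is a perfect cube, so E-series; the 4-jet and mu = 6 give E_6.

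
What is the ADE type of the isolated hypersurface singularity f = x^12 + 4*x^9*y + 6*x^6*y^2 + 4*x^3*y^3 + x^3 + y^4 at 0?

The Hessian of f at 0 has rank 0. Corank 2; j^3 = x^3 is a perfect cube, so E-series; the 4-jet and mu = 6 give E_6.

E6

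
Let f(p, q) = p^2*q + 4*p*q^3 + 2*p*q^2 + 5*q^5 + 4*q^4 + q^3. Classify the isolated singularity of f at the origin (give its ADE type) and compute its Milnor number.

The Hessian of f at 0 is [[0, 0], [0, 0]] with rank 0, so corank 2. A Groebner basis of the Jacobian ideal J(f) in C{p,q} is {p^3 - 6*p^2 - 25*p*q/2 - 13*q^2/2, p^2*q + 4*p^2 + 17*p*q/2 + 9*q^2/2, -2*p^2 + p*q^2 - 9*p*q/2 - 5*q^2/2, p*q/2 + q^3 + q^2/2}; counting standard monomials gives mu = 6. Corank 2; j^3 = q*(p + q)^2 has shape L^2 M (L != M), so D-series; mu = 6 gives D_6.

Type D6, Milnor number mu = 6.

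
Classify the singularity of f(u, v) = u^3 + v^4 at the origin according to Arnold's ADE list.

The Hessian of f at 0 has rank 0. Corank 2; j^3 = u^3 is a perfect cube, so E-series; the 4-jet and mu = 6 give E_6.

E6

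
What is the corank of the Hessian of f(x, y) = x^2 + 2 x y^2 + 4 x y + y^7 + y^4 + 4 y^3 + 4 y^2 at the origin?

The Hessian at 0 is [[2, 4], [4, 8]] of rank 1; hence corank 1.

1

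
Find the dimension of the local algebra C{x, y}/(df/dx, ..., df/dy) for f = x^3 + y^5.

8

The Hessian of f at 0 is [[0, 0], [0, 0]] with rank 0, so corank 2. A Groebner basis of the Jacobian ideal J(f) in C{x,y} is {y^4, x^2}; counting standard monomials gives mu = 8. Corank 2; j^3 = x^3 is a perfect cube, so E-series; the 5-jet and mu = 8 give E_8.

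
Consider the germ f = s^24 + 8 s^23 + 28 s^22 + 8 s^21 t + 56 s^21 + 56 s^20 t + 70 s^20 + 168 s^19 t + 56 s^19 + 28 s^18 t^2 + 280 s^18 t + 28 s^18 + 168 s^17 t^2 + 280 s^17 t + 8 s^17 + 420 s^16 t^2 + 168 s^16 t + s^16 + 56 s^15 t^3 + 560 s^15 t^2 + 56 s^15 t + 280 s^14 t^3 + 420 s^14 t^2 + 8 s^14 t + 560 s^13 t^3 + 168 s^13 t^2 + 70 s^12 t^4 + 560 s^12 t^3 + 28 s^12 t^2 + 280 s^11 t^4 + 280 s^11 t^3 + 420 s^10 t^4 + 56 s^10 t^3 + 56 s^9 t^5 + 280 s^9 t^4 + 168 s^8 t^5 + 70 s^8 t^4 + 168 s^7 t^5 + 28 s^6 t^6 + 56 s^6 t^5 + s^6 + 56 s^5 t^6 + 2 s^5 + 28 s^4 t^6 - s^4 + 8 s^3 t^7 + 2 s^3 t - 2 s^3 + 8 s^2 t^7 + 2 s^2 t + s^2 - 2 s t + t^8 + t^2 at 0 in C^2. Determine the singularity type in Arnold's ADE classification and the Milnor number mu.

Type A_{7}, Milnor number mu = 7.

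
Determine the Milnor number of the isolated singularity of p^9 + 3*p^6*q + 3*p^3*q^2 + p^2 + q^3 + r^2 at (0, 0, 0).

2

The Hessian of f at 0 has rank 2. Corank 1: A-series; mu = 2 gives A_2.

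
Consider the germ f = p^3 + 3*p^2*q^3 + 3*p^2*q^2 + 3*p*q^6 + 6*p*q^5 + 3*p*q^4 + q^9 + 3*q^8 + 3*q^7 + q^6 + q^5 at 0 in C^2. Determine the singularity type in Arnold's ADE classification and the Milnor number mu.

Type E_8, Milnor number mu = 8.

The Hessian of f at 0 has rank 0. Corank 2; j^3 = p^3 is a perfect cube, so E-series; the 5-jet and mu = 8 give E_8.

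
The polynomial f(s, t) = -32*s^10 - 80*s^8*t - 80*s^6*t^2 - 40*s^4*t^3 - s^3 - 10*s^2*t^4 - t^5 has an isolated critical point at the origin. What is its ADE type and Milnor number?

Type E_8, Milnor number mu = 8.

The Hessian of f at 0 is [[0, 0], [0, 0]] with rank 0, so corank 2. A Groebner basis of the Jacobian ideal J(f) in C{s,t} is {t^4, s^2}; counting standard monomials gives mu = 8. Corank 2; j^3 = -s^3 is a perfect cube, so E-series; the 5-jet and mu = 8 give E_8.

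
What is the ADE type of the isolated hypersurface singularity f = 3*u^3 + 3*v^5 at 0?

E8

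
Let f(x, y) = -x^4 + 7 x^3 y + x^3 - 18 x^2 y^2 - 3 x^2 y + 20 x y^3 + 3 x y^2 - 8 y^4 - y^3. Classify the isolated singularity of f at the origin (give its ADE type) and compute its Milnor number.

Type E_7, Milnor number mu = 7.

The Hessian of f at 0 is [[0, 0], [0, 0]] with rank 0, so corank 2. A Groebner basis of the Jacobian ideal J(f) in C{x,y} is {3*x^2 - 6*x*y + y^4 + y^3 + 3*y^2, x^3 - 9*x^2 + 18*x*y - 4*y^3 - 9*y^2, x^2*y - 5*x^2 + 10*x*y - 8*y^3/3 - 5*y^2, -2*x^2 + x*y^2 + 4*x*y - 5*y^3/3 - 2*y^2}; counting standard monomials gives mu = 7. Corank 2; j^3 = (x - y)^3 is a perfect cube, so E-series; the 4-jet and mu = 7 give E_7.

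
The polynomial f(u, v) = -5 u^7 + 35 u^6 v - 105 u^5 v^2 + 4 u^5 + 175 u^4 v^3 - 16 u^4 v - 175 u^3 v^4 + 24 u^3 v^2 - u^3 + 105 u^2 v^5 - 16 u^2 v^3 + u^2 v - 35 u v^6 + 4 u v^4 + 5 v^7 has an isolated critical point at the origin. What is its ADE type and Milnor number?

Type D_8, Milnor number mu = 8.

The Hessian of f at 0 has rank 0. Corank 2; j^3 = -u^2*(u - v) has shape L^2 M (L != M), so D-series; mu = 8 gives D_8.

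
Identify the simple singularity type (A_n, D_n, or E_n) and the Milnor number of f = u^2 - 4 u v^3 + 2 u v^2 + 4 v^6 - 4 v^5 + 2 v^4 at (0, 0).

The Hessian of f at 0 has rank 1. Corank 1: A-series; mu = 3 gives A_3.

Type A3, Milnor number mu = 3.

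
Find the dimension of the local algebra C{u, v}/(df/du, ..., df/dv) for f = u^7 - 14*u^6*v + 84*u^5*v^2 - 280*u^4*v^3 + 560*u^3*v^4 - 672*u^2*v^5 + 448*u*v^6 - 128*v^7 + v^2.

6

The Hessian of f at 0 has rank 1. Corank 1: A-series; mu = 6 gives A_6.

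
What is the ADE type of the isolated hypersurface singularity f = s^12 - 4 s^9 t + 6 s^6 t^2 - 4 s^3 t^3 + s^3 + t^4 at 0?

The Hessian of f at 0 is [[0, 0], [0, 0]] with rank 0, so corank 2. A Groebner basis of the Jacobian ideal J(f) in C{s,t} is {t^3, s^2}; counting standard monomials gives mu = 6. Corank 2; j^3 = s^3 is a perfect cube, so E-series; the 4-jet and mu = 6 give E_6.

E_{6}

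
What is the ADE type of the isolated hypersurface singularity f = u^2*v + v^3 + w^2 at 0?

D_4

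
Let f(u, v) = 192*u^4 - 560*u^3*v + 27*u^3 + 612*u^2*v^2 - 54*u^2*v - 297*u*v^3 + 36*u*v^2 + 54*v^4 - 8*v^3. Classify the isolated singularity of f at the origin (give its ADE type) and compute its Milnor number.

Type E_7, Milnor number mu = 7.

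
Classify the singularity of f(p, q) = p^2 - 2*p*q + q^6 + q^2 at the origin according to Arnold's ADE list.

A_{5}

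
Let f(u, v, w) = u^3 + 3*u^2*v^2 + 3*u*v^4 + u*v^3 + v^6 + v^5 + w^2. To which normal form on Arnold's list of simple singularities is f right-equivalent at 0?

The Hessian of f at 0 is [[0, 0, 0], [0, 0, 0], [0, 0, 2]] with rank 1, so corank 2. A Groebner basis of the Jacobian ideal J(f) in C{u,v,w} is {-u^2 + v^4 - v^3/3, u^3, u^2*v + u^2/3 + v^3/9, u^2 + u*v^2 + v^3/3, w}; counting standard monomials gives mu = 7. Corank 2; j^3 = u^3 is a perfect cube, so E-series; the 4-jet and mu = 7 give E_7.

E_{7}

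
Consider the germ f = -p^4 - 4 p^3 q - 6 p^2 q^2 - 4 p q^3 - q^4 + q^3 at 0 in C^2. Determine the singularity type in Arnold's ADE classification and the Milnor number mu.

The Hessian of f at 0 is [[0, 0], [0, 0]] with rank 0, so corank 2. A Groebner basis of the Jacobian ideal J(f) in C{p,q} is {p^3 + 3*p^2*q, q^2}; counting standard monomials gives mu = 6. Corank 2; j^3 = q^3 is a perfect cube, so E-series; the 4-jet and mu = 6 give E_6.

Type E_{6}, Milnor number mu = 6.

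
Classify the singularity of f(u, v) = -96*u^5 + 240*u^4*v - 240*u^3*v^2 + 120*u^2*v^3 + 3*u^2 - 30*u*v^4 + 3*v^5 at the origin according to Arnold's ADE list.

A_4

The Hessian of f at 0 has rank 1. Corank 1: A-series; mu = 4 gives A_4.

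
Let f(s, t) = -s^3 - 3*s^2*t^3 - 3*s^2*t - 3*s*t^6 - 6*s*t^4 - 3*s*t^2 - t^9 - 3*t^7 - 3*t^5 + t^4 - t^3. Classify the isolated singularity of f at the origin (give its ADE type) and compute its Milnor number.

The Hessian of f at 0 has rank 0. Corank 2; j^3 = -(s + t)^3 is a perfect cube, so E-series; the 4-jet and mu = 6 give E_6.

Type E_6, Milnor number mu = 6.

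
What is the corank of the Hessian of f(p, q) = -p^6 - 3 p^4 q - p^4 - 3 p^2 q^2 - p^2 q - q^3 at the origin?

2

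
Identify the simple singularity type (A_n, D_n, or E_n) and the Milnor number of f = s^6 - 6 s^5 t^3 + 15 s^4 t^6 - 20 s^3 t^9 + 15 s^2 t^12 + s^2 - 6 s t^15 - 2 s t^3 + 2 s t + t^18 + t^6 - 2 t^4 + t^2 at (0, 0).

Type A_5, Milnor number mu = 5.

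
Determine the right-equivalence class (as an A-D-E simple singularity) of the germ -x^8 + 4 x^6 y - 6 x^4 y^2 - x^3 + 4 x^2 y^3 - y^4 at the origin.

The Hessian of f at 0 has rank 0. Corank 2; j^3 = -x^3 is a perfect cube, so E-series; the 4-jet and mu = 6 give E_6.

E6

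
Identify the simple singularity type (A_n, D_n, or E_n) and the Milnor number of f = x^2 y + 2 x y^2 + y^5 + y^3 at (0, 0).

The Hessian of f at 0 has rank 0. Corank 2; j^3 = y*(x + y)^2 has shape L^2 M (L != M), so D-series; mu = 6 gives D_6.

Type D6, Milnor number mu = 6.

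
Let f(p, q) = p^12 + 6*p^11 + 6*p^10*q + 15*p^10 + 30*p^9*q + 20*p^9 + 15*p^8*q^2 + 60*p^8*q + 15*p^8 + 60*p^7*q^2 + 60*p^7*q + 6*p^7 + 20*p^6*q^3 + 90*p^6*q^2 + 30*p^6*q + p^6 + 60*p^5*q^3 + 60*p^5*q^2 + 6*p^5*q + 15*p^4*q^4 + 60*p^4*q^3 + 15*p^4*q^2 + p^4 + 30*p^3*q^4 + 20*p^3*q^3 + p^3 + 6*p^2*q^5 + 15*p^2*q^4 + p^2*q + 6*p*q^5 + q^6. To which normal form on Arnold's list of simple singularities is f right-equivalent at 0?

The Hessian of f at 0 is [[0, 0], [0, 0]] with rank 0, so corank 2. A Groebner basis of the Jacobian ideal J(f) in C{p,q} is {-p*q/6 + q^5, p*q^2, p^2 + p*q}; counting standard monomials gives mu = 7. Corank 2; j^3 = p^2*(p + q) has shape L^2 M (L != M), so D-series; mu = 7 gives D_7.

D7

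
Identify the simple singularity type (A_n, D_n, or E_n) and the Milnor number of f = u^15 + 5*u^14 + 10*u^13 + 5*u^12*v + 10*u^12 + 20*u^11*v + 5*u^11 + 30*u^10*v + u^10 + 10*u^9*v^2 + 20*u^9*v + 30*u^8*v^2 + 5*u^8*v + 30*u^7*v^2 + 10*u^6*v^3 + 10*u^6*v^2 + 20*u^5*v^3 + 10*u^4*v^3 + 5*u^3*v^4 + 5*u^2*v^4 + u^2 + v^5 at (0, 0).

Type A_4, Milnor number mu = 4.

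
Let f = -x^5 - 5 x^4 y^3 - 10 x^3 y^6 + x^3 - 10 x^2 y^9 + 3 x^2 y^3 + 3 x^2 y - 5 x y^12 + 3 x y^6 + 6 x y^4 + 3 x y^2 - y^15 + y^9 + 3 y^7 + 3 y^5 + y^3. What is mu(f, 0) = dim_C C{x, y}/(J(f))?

8

The Hessian of f at 0 is [[0, 0], [0, 0]] with rank 0, so corank 2. A Groebner basis of the Jacobian ideal J(f) in C{x,y} is {-3*x^2/2 + x*y^3 - 3*x*y - 3*y^2/2, 2*x^2 + 4*x*y + y^4 + 2*y^2, x^3 - 3*x*y^2 - 2*y^3, x^2*y + 2*x*y^2 + y^3}; counting standard monomials gives mu = 8. Corank 2; j^3 = (x + y)^3 is a perfect cube, so E-series; the 5-jet and mu = 8 give E_8.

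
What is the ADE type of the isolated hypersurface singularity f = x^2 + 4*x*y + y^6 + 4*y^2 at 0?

A5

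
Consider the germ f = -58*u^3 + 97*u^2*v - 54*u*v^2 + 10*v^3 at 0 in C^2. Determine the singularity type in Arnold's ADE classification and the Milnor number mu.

Type D_4, Milnor number mu = 4.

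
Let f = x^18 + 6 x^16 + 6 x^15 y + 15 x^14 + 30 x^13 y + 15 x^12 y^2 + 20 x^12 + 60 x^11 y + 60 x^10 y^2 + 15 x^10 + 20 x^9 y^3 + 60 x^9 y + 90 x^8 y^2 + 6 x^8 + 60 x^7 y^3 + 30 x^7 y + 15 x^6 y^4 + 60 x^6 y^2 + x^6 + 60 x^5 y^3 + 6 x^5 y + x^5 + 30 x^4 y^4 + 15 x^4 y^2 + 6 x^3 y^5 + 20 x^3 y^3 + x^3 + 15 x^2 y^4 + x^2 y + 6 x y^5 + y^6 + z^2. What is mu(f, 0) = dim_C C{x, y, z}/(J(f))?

7

The Hessian of f at 0 has rank 1. Corank 2; j^3 = x^2*(x + y) has shape L^2 M (L != M), so D-series; mu = 7 gives D_7.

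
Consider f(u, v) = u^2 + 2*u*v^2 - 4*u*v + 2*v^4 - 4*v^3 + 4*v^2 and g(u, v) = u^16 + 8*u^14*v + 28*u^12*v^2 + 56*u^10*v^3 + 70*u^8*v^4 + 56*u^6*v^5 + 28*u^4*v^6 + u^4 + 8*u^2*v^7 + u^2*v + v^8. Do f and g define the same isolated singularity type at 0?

No.

The Hessian of f at 0 has rank 1. Corank 1: A-series; mu = 3 gives A_3. The Hessian of g at 0 has rank 0. Corank 2; j^3 = u^2*v has shape L^2 M (L != M), so D-series; mu = 9 gives D_9. f is A_3 but g is D_9, hence not right-equivalent.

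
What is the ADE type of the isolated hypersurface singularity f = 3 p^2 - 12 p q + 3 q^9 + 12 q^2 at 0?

A8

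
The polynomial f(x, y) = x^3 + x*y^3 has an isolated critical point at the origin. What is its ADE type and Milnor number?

The Hessian of f at 0 is [[0, 0], [0, 0]] with rank 0, so corank 2. A Groebner basis of the Jacobian ideal J(f) in C{x,y} is {x^3, x*y^2, 3*x^2 + y^3}; counting standard monomials gives mu = 7. Corank 2; j^3 = x^3 is a perfect cube, so E-series; the 4-jet and mu = 7 give E_7.

Type E_7, Milnor number mu = 7.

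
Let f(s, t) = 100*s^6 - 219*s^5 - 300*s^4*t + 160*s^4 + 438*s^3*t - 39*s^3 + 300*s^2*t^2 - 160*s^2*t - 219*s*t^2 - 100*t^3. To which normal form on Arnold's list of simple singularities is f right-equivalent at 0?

The Hessian of f at 0 is [[0, 0], [0, 0]] with rank 0, so corank 2. A Groebner basis of the Jacobian ideal J(f) in C{s,t} is {t^3, s^2 - 39*t^2/23, s*t + 30*t^2/23}; counting standard monomials gives mu = 4. Corank 2; j^3 = -(3*s + 4*t)*(13*s^2 + 36*s*t + 25*t^2) splits into three distinct lines over C (the quadratic factor has nonzero discriminant), so D_4.

D_4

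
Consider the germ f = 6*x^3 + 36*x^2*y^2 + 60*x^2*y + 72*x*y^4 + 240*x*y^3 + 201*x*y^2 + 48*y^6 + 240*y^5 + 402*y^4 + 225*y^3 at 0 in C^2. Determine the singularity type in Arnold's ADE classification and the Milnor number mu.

Type D_4, Milnor number mu = 4.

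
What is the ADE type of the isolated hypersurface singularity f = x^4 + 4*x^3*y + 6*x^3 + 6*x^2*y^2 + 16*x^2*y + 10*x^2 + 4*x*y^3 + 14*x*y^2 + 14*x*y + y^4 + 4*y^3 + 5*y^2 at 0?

A1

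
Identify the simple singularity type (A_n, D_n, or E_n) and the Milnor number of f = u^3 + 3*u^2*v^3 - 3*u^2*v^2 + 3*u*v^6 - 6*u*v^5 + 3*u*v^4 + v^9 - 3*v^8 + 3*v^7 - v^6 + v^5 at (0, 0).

Type E_{8}, Milnor number mu = 8.

The Hessian of f at 0 has rank 0. Corank 2; j^3 = u^3 is a perfect cube, so E-series; the 5-jet and mu = 8 give E_8.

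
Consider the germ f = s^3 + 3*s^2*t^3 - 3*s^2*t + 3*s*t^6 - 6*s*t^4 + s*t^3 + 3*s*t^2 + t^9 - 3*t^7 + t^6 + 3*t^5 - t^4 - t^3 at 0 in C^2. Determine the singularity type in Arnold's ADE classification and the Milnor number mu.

Type E_7, Milnor number mu = 7.

The Hessian of f at 0 is [[0, 0], [0, 0]] with rank 0, so corank 2. A Groebner basis of the Jacobian ideal J(f) in C{s,t} is {s^3 - 3*s^2*t - 6*s^2 + 12*s*t - 6*t^2, 3*s^2 + s*t^2 - 6*s*t + 3*t^2, 3*s^2 - 6*s*t + t^3 + 3*t^2}; counting standard monomials gives mu = 7. Corank 2; j^3 = (s - t)^3 is a perfect cube, so E-series; the 4-jet and mu = 7 give E_7.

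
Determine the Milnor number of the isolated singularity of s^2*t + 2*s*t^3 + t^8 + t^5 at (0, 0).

9

The Hessian of f at 0 has rank 0. Corank 2; j^3 = s^2*t has shape L^2 M (L != M), so D-series; mu = 9 gives D_9.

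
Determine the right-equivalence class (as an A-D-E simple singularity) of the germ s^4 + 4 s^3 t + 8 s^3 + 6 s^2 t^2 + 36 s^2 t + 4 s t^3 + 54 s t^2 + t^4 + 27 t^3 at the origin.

E6

The Hessian of f at 0 has rank 0. Corank 2; j^3 = (2*s + 3*t)^3 is a perfect cube, so E-series; the 4-jet and mu = 6 give E_6.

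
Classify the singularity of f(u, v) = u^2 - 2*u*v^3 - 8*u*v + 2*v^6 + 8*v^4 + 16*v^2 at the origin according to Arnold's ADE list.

The Hessian of f at 0 has rank 1. Corank 1: A-series; mu = 5 gives A_5.

A_{5}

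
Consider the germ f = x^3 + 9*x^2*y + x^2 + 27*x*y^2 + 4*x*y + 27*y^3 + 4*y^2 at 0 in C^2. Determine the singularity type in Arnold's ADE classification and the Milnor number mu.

The Hessian of f at 0 has rank 1. Corank 1: A-series; mu = 2 gives A_2.

Type A_{2}, Milnor number mu = 2.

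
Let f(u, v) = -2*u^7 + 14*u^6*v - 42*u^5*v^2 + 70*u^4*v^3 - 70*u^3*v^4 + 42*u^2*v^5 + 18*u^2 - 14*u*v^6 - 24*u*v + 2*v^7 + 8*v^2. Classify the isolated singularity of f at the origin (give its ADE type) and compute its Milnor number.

Type A_{6}, Milnor number mu = 6.

The Hessian of f at 0 has rank 1. Corank 1: A-series; mu = 6 gives A_6.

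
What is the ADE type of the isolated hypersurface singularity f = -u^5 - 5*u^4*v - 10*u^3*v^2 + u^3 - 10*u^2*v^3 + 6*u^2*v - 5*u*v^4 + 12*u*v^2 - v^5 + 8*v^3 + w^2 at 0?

E8

The Hessian of f at 0 is [[0, 0, 0], [0, 0, 0], [0, 0, 2]] with rank 1, so corank 2. A Groebner basis of the Jacobian ideal J(f) in C{u,v,w} is {v^5, u*v^3 + 7*v^4/4, u^2 + 4*u*v + 4*v^2, w}; counting standard monomials gives mu = 8. Corank 2; j^3 = (u + 2*v)^3 is a perfect cube, so E-series; the 5-jet and mu = 8 give E_8.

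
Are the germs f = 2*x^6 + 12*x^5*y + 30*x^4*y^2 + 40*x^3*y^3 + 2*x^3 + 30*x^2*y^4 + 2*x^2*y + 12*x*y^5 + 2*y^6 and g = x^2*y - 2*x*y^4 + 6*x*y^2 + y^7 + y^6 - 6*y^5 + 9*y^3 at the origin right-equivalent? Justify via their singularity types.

Yes.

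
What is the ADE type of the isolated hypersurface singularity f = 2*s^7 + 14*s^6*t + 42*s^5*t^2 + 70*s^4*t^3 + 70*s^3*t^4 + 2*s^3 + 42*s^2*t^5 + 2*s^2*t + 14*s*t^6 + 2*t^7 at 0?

D_8

The Hessian of f at 0 has rank 0. Corank 2; j^3 = 2*s^2*(s + t) has shape L^2 M (L != M), so D-series; mu = 8 gives D_8.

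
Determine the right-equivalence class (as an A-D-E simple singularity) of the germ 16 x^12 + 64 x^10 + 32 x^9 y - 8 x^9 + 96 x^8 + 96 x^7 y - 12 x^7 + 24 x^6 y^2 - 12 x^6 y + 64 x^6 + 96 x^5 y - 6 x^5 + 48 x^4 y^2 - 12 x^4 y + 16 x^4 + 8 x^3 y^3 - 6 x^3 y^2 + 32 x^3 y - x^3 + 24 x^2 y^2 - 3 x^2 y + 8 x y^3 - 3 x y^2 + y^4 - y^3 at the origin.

The Hessian of f at 0 has rank 0. Corank 2; j^3 = -(x + y)^3 is a perfect cube, so E-series; the 4-jet and mu = 6 give E_6.

E_6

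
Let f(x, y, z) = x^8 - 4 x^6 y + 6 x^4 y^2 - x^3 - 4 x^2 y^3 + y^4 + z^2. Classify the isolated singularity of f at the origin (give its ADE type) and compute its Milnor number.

The Hessian of f at 0 has rank 1. Corank 2; j^3 = -x^3 is a perfect cube, so E-series; the 4-jet and mu = 6 give E_6.

Type E_6, Milnor number mu = 6.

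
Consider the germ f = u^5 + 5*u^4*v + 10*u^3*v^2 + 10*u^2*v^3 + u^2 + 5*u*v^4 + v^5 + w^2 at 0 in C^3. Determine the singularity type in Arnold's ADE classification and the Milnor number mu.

The Hessian of f at 0 is [[2, 0, 0], [0, 0, 0], [0, 0, 2]] with rank 2, so corank 1. A Groebner basis of the Jacobian ideal J(f) in C{u,v,w} is {v^4, u, w}; counting standard monomials gives mu = 4. Corank 1: A-series; mu = 4 gives A_4.

Type A_{4}, Milnor number mu = 4.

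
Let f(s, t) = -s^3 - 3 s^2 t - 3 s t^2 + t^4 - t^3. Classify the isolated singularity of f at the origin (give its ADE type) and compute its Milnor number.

Type E_{6}, Milnor number mu = 6.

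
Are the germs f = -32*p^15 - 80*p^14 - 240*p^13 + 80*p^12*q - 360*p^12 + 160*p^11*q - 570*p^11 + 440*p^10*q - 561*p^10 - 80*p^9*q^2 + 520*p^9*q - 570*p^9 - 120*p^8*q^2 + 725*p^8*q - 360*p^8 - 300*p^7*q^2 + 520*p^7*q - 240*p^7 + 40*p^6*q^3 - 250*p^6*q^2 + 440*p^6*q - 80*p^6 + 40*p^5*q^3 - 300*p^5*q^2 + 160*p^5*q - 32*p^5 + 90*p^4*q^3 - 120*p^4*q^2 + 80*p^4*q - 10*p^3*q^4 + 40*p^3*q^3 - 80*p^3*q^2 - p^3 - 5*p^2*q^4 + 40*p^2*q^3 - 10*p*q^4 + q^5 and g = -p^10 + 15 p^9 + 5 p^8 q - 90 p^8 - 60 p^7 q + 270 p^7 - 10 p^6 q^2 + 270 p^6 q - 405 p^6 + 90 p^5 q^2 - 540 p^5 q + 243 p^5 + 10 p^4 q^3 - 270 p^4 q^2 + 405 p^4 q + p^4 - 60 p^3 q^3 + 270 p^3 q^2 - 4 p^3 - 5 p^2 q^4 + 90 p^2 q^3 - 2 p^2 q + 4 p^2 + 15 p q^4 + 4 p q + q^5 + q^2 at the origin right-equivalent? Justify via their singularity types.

No.

The Hessian of f at 0 is [[0, 0], [0, 0]] with rank 0, so corank 2. A Groebner basis of the Jacobian ideal J(f) in C{p,q} is {q^5, p*q^3 - q^4/8, p^2}; counting standard monomials gives mu = 8. Corank 2; j^3 = -p^3 is a perfect cube, so E-series; the 5-jet and mu = 8 give E_8. The Hessian of g at 0 is [[8, 4], [4, 2]] with rank 1, so corank 1. A Groebner basis of the Jacobian ideal J(g) in C{p,q} is {16*p + q^3 - 2*q^2 + 8*q, p^2 - 2*p - q, p*q + 2*p + q^2/4 + q}; counting standard monomials gives mu = 4. Corank 1: A-series; mu = 4 gives A_4. f is E_8 but g is A_4, hence not right-equivalent.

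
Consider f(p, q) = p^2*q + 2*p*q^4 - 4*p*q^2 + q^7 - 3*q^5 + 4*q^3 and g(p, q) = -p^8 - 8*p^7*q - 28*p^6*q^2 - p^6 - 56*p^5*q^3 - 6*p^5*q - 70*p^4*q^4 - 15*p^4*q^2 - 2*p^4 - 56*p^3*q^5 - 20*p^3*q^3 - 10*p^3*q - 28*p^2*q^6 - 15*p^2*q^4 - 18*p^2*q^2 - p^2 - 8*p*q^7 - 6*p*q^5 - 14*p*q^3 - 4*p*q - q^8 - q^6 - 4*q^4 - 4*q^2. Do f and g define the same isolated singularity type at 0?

The Hessian of f at 0 is [[0, 0], [0, 0]] with rank 0, so corank 2. A Groebner basis of the Jacobian ideal J(f) in C{p,q} is {p*q + q^4 - 2*q^2, p*q^2 - 2*q^3, p^2 - 9*p*q + 14*q^2}; counting standard monomials gives mu = 6. Corank 2; j^3 = q*(p - 2*q)^2 has shape L^2 M (L != M), so D-series; mu = 6 gives D_6. The Hessian of g at 0 is [[-2, -4], [-4, -8]] with rank 1, so corank 1. A Groebner basis of the Jacobian ideal J(g) in C{p,q} is {-3*p^2 - 13*p*q + q^4 - 14*q^2, p^3 + 4*p + 4*q^3 + 8*q, p^2*q - 4*p/3 - 8*q^3/3 - 8*q/3, p*q^2 + p/3 + 5*q^3/3 + 2*q/3}; counting standard monomials gives mu = 7. Corank 1: A-series; mu = 7 gives A_7. f is D_6 but g is A_7, hence not right-equivalent.

No.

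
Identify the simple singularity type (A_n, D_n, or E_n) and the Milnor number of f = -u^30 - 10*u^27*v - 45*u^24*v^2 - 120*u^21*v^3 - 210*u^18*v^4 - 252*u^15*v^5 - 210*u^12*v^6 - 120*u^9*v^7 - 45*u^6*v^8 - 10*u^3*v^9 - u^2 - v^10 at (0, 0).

The Hessian of f at 0 is [[-2, 0], [0, 0]] with rank 1, so corank 1. A Groebner basis of the Jacobian ideal J(f) in C{u,v} is {v^9, u}; counting standard monomials gives mu = 9. Corank 1: A-series; mu = 9 gives A_9.

Type A_{9}, Milnor number mu = 9.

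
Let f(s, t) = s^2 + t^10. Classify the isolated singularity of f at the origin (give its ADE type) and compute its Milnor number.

Type A_9, Milnor number mu = 9.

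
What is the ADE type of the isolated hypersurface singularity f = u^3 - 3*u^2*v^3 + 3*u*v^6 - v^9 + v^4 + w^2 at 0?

E_{6}

The Hessian of f at 0 has rank 1. Corank 2; j^3 = u^3 is a perfect cube, so E-series; the 4-jet and mu = 6 give E_6.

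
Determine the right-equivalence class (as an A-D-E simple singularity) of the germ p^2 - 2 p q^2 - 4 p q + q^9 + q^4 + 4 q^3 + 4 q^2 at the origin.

The Hessian of f at 0 is [[2, -4], [-4, 8]] with rank 1, so corank 1. A Groebner basis of the Jacobian ideal J(f) in C{p,q} is {p^4 - 8*p^3*q + 24*p^3 - 80*p^2*q + 80*p^2 - 192*p*q + 64*p - 128*q, -p + q^2 + 2*q}; counting standard monomials gives mu = 8. Corank 1: A-series; mu = 8 gives A_8.

A_{8}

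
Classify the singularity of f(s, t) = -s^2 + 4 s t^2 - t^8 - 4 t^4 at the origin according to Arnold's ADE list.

The Hessian of f at 0 has rank 1. Corank 1: A-series; mu = 7 gives A_7.

A_7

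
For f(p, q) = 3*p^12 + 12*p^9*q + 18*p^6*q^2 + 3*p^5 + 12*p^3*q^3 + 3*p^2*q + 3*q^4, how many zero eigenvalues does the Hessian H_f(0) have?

The Hessian at 0 is [[0, 0], [0, 0]] of rank 0; hence corank 2.

2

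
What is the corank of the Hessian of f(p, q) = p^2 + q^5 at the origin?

1

Hessian at 0 has rank 1.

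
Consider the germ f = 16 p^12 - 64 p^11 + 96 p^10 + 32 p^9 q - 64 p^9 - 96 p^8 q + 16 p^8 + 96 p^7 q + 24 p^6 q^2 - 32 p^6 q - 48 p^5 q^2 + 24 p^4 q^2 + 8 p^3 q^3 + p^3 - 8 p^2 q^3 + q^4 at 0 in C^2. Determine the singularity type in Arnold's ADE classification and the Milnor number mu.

Type E6, Milnor number mu = 6.

The Hessian of f at 0 has rank 0. Corank 2; j^3 = p^3 is a perfect cube, so E-series; the 4-jet and mu = 6 give E_6.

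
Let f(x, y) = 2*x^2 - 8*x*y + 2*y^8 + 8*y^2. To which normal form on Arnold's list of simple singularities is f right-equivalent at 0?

A7

The Hessian of f at 0 has rank 1. Corank 1: A-series; mu = 7 gives A_7.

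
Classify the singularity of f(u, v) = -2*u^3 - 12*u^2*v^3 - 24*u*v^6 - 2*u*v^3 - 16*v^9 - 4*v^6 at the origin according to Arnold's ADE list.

E_{7}

The Hessian of f at 0 has rank 0. Corank 2; j^3 = -2*u^3 is a perfect cube, so E-series; the 4-jet and mu = 7 give E_7.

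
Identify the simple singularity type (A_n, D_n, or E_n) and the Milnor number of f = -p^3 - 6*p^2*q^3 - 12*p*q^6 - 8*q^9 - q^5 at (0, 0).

Type E8, Milnor number mu = 8.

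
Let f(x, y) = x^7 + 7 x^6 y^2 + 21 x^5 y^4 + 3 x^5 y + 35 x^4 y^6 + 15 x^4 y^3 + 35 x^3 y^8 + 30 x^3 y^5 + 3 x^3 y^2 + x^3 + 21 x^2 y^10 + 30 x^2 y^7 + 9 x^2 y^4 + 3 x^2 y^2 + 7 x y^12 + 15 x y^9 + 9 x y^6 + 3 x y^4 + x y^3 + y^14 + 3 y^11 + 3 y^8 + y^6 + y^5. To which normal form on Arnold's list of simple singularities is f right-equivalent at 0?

E_7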